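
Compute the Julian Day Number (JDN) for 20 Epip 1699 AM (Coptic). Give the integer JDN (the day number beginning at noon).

2445543

Equivalently 27 July 1983 (Gregorian).
JDN 2400001 is 17 November 1858 CE (Gregorian), MJD 0; the target day is +45542 days from there, so JDN = 2445543.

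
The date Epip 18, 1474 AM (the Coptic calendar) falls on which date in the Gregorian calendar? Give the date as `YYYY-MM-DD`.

1758-07-23

Julian Day Number of the source date = 2363360.
Converting JDN 2363360 to the Gregorian calendar gives 23 July 1758 CE.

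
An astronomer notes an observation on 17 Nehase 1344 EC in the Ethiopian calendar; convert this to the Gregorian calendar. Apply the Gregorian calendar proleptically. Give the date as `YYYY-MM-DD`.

1352-08-18

Julian Day Number of the source date = 2215098.
Converting JDN 2215098 to the Gregorian calendar gives 18 August 1352 CE.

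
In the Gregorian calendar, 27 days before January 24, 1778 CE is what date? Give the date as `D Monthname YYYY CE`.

Counting 27 days back from JDN 2370485 reaches JDN 2370458, which is 28 December 1777 CE.

28 December 1777 CE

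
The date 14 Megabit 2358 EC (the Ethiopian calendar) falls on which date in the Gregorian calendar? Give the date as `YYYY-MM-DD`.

2366-03-26

Both dates share Julian Day Number 2585308; in the Gregorian calendar that is 26 March 2366 CE.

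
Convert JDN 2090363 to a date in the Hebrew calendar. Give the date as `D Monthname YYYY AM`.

The proleptic Gregorian equivalent of JDN 2090363 is 13 February 1011.
In the Hebrew calendar that day is 1 Adar 4771 AM.

1 Adar 4771 AM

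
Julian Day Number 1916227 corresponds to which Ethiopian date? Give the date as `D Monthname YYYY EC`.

11 Ginbot 526 EC

The proleptic Gregorian equivalent of JDN 1916227 is 8 May 534.
In the Ethiopian calendar that day is 11 Ginbot 526 EC.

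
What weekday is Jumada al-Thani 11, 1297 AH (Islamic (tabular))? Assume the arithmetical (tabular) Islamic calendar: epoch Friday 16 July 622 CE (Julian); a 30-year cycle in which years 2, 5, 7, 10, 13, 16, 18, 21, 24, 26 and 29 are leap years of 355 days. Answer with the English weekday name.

This is JDN 2407857 (21 May 1880 Gregorian).
JDN 2407857 mod 7 = 4, and JDN 0 was a Monday, so this is a Friday.

Friday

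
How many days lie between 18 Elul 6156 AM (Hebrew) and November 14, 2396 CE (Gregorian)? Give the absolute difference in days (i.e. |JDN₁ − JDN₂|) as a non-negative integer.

54

First date → JDN 2596445; second date → JDN 2596499.
The interval is |2596445 − 2596499| = 54 days.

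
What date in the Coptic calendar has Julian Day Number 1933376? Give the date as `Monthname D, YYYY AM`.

The proleptic Gregorian equivalent of JDN 1933376 is 20 April 581.
In the Coptic calendar that day is Parmouti 23, 297 AM.

Parmouti 23, 297 AM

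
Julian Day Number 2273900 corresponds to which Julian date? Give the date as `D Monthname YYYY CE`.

7 August 1513 CE

JDN 2273900 is 17 August 1513 in the proleptic Gregorian calendar.
In the Julian calendar that day is 7 August 1513 CE.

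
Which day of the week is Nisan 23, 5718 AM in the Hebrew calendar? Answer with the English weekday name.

This is JDN 2436307 (13 April 1958 Gregorian).
JDN 2436307 mod 7 = 6, and JDN 0 was a Monday, so this is a Sunday.

Sunday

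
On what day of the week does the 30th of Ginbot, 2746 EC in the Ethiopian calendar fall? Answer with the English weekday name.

In the Gregorian calendar this is 13 June 2754 (JDN 2727101).
JDN 2727101 mod 7 = 6, and JDN 0 was a Monday, so this is a Sunday.

Sunday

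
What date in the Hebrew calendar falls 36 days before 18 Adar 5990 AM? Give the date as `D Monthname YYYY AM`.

The starting date is JDN 2535613; 2535613 − 36 = 2535577.
JDN 2535577 corresponds to 12 Shevat 5990 AM.

12 Shevat 5990 AM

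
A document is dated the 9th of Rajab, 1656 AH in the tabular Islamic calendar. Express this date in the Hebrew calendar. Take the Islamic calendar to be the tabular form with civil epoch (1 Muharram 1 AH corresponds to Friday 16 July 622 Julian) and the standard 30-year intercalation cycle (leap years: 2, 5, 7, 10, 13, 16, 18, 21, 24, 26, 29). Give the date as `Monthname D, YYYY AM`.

Julian Day Number of the source date = 2535102.
Converting JDN 2535102 to the Hebrew calendar gives 10 Tishrei 5989 AM.

Tishrei 10, 5989 AM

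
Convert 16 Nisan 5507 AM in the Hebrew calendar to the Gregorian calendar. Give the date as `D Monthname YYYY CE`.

Both dates share Julian Day Number 2359224; in the Gregorian calendar that is 27 March 1747 CE.

27 March 1747 CE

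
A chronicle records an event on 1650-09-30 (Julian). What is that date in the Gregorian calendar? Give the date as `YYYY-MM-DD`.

1650-10-10

The Julian–Gregorian offset here is 10 days (Julian trailing).
30 September 1650 Julian + 10 days → 10 October 1650 Gregorian.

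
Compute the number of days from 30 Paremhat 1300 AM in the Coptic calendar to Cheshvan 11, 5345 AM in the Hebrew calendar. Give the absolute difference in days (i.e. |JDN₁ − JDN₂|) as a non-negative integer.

First date → JDN 2299699; second date → JDN 2299893.
The interval is |2299699 − 2299893| = 194 days.

194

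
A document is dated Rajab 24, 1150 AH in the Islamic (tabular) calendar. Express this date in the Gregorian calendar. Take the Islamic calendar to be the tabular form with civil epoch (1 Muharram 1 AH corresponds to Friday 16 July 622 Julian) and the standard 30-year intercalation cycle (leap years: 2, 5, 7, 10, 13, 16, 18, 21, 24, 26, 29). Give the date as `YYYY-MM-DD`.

1737-11-17

Both dates share Julian Day Number 2355807; in the Gregorian calendar that is 17 November 1737 CE.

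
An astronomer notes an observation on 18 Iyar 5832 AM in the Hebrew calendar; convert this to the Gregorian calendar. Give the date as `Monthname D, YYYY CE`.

May 6, 2072 CE

Both dates share Julian Day Number 2477969; in the Gregorian calendar that is 6 May 2072 CE.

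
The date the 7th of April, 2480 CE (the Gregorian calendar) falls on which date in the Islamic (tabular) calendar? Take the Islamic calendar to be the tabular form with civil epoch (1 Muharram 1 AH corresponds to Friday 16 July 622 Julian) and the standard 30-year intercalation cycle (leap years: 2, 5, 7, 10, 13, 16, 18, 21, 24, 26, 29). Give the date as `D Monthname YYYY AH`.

Julian Day Number of the source date = 2626959.
Converting JDN 2626959 to the tabular Islamic calendar gives 26 Ramadan 1915 AH.

26 Ramadan 1915 AH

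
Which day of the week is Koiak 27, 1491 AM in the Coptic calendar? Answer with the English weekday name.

Equivalently 3 January 1775 Gregorian, JDN 2369368.
2369368 ≡ 1 (mod 7); counting from Monday = 0 gives Tuesday.

Tuesday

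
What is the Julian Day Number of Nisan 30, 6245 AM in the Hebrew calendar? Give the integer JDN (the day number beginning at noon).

Equivalently 15 April 2485 (Gregorian).
JDN 2299161 is 15 October 1582 CE (Gregorian); the target day is +329632 days from there, so JDN = 2628793.

2628793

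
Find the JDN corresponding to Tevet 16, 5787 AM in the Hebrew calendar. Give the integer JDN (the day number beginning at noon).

2461401

Equivalently 26 December 2026 (Gregorian).
JDN 2299161 is 15 October 1582 CE (Gregorian); the target day is +162240 days from there, so JDN = 2461401.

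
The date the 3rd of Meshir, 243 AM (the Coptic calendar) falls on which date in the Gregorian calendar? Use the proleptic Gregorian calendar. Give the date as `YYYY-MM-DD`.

0527-01-30

Julian Day Number of the source date = 1913572.
Converting JDN 1913572 to the Gregorian calendar gives 30 January 527 CE.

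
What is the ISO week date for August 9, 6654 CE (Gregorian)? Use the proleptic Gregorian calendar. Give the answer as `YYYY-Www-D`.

The weekday is Wednesday (ISO weekday 3).
That Wednesday belongs to ISO week 32 of ISO year 6654.

6654-W32-3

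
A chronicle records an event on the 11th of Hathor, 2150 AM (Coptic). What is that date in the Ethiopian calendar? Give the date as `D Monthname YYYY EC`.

11 Hidar 2426 EC

The source date corresponds to 23 November 2433 in the Gregorian calendar (JDN 2610022).
That day falls on 11 Hidar 2426 EC in the Ethiopian calendar.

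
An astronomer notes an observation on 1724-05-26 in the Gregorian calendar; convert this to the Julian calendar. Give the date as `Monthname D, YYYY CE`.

The Julian–Gregorian offset here is 11 days (Julian trailing).
26 May 1724 Gregorian − 11 days → 15 May 1724 Julian.

May 15, 1724 CE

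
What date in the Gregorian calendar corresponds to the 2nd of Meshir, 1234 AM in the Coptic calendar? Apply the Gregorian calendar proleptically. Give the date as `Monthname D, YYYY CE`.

February 6, 1518 CE

Both dates share Julian Day Number 2275534; in the Gregorian calendar that is 6 February 1518 CE.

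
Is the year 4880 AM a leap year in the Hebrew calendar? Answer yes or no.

no

Hebrew year 4880 is year 16 of its 19-year Metonic cycle; leap years are at positions 3, 6, 8, 11, 14, 17, 19, so it is a common year (12 months).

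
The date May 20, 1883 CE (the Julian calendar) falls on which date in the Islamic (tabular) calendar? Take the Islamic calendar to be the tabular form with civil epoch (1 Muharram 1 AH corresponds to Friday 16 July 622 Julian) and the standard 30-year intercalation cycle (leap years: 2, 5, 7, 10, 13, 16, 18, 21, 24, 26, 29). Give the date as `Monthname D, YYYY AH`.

Julian Day Number of the source date = 2408963.
Converting JDN 2408963 to the tabular Islamic calendar gives 25 Rajab 1300 AH.

Rajab 25, 1300 AH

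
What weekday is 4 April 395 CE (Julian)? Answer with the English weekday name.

Equivalently 5 April 395 Gregorian, JDN 1865425.
1865425 ≡ 2 (mod 7); counting from Monday = 0 gives Wednesday.

Wednesday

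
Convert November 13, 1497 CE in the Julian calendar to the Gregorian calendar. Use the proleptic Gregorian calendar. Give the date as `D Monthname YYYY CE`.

For dates in this range the Gregorian date is 9 days ahead of the Julian.
13 November 1497 Julian + 9 days → 22 November 1497 Gregorian.

22 November 1497 CE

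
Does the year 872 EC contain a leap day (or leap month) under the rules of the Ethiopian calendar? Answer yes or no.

no

872 mod 4 = 0; in the Ethiopian calendar a year is leap when year mod 4 = 3, so it is a common year.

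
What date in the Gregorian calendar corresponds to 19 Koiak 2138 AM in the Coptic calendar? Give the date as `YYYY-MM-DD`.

Julian Day Number of the source date = 2605677.
Converting JDN 2605677 to the Gregorian calendar gives 31 December 2421 CE.

2421-12-31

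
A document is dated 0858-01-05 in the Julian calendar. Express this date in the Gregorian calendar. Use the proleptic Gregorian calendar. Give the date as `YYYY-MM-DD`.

0858-01-09

For dates in this range the Gregorian date is 4 days ahead of the Julian.
5 January 858 Julian + 4 days → 9 January 858 Gregorian.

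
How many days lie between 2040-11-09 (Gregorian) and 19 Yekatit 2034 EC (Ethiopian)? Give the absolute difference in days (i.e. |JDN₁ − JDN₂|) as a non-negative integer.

First date → JDN 2466468; second date → JDN 2466942.
The interval is |2466468 − 2466942| = 474 days.

474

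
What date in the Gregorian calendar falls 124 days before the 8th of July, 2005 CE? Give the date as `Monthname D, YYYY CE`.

Counting 124 days back from JDN 2453560 reaches JDN 2453436, which is March 6, 2005 CE.

March 6, 2005 CE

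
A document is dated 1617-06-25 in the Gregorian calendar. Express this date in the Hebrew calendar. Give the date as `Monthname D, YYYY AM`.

Sivan 22, 5377 AM

Both dates share Julian Day Number 2311833; in the Hebrew calendar that is 22 Sivan 5377 AM.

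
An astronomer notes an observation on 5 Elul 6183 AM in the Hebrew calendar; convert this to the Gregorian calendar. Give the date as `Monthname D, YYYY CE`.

Julian Day Number of the source date = 2606297.
Converting JDN 2606297 to the Gregorian calendar gives 12 September 2423 CE.

September 12, 2423 CE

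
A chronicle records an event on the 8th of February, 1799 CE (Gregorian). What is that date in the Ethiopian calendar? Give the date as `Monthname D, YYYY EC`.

Yekatit 3, 1791 EC

Julian Day Number of the source date = 2378170.
Converting JDN 2378170 to the Ethiopian calendar gives 3 Yekatit 1791 EC.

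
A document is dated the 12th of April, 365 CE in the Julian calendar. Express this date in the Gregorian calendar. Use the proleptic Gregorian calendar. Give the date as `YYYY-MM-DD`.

0365-04-13

At this point the Julian calendar is 1 day behind the Gregorian.
12 April 365 Julian + 1 day → 13 April 365 Gregorian.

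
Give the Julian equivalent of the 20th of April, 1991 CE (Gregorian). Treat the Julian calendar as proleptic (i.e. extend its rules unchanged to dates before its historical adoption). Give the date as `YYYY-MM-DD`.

For dates in this range the Gregorian date is 13 days ahead of the Julian.
20 April 1991 Gregorian − 13 days → 7 April 1991 Julian.

1991-04-07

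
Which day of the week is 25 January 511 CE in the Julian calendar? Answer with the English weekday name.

In the proleptic Gregorian calendar this is 27 January 511 (JDN 1907725).
1907725 ≡ 1 (mod 7); counting from Monday = 0 gives Tuesday.

Tuesday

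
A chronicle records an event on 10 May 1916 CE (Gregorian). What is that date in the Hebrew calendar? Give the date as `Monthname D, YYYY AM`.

Both dates share Julian Day Number 2420994; in the Hebrew calendar that is 7 Iyar 5676 AM.

Iyar 7, 5676 AM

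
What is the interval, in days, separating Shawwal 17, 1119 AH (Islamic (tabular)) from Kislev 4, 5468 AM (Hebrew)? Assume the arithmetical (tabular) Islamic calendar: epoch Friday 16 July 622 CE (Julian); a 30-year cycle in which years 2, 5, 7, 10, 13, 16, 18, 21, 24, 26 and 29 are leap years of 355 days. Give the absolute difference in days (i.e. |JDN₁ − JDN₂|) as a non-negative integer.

44

JDN of the first date = 2344904.
JDN of the second date = 2344860.
|2344860 − 2344904| = 44.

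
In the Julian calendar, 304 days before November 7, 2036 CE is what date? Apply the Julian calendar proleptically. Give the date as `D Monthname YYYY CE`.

Counting 304 days back from JDN 2465018 reaches JDN 2464714, which is 8 January 2036 CE.

8 January 2036 CE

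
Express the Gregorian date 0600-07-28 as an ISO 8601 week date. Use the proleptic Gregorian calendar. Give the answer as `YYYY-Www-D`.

The weekday is Monday (ISO weekday 1).
That Monday belongs to ISO week 31 of ISO year 600.

0600-W31-1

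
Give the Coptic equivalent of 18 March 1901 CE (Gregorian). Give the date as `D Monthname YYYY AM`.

Julian Day Number of the source date = 2415462.
Converting JDN 2415462 to the Coptic calendar gives 9 Paremhat 1617 AM.

9 Paremhat 1617 AM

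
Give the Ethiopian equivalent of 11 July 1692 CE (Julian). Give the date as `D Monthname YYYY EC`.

Both dates share Julian Day Number 2339253; in the Ethiopian calendar that is 17 Hamle 1684 EC.

17 Hamle 1684 EC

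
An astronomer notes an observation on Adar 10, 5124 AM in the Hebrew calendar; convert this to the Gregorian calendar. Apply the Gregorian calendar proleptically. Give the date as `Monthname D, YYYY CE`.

Julian Day Number of the source date = 2219303.
Converting JDN 2219303 to the Gregorian calendar gives 22 February 1364 CE.

February 22, 1364 CE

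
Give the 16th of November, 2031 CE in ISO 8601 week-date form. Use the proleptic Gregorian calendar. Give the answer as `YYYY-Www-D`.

2031-W46-7

The weekday is Sunday (ISO weekday 7).
That Sunday belongs to ISO week 46 of ISO year 2031.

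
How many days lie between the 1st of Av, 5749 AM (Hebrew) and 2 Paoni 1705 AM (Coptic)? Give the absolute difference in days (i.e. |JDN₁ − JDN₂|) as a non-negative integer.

First date → JDN 2447741; second date → JDN 2447687.
The interval is |2447741 − 2447687| = 54 days.

54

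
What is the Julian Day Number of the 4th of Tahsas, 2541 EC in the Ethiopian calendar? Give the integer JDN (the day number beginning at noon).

2652049

Equivalently 17 December 2548 (Gregorian).
JDN 2299161 is 15 October 1582 CE (Gregorian); the target day is +352888 days from there, so JDN = 2652049.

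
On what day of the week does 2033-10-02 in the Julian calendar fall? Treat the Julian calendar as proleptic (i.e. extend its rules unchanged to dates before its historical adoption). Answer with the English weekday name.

Saturday

In the Gregorian calendar this is 15 October 2033 (JDN 2463886).
2463886 ≡ 5 (mod 7); counting from Monday = 0 gives Saturday.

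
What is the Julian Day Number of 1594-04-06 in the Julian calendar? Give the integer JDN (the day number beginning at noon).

In the Gregorian calendar the same day is 16 April 1594.
JDN 2299161 is 15 October 1582 CE (Gregorian); the target day is +4201 days from there, so JDN = 2303362.

2303362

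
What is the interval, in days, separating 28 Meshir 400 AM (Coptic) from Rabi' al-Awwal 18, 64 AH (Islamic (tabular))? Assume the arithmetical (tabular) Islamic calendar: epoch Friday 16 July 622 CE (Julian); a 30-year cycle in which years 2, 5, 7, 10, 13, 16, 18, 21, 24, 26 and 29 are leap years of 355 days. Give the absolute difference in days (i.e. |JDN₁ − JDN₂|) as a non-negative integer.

JDN of the first date = 1970942.
JDN of the second date = 1970841.
|1970841 − 1970942| = 101.

101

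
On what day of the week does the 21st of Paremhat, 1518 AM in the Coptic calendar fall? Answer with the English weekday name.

Monday

Equivalently 29 March 1802 Gregorian, JDN 2379314.
2379314 ≡ 0 (mod 7); counting from Monday = 0 gives Monday.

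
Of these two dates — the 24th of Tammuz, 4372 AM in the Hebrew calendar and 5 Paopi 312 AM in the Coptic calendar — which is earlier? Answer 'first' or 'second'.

second

The two dates have Julian Day Numbers 1944771 and 1938657 respectively.
Since 1938657 < 1944771, the second date comes first.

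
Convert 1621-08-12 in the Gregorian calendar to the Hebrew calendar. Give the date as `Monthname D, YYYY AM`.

Av 25, 5381 AM

Both dates share Julian Day Number 2313342; in the Hebrew calendar that is 25 Av 5381 AM.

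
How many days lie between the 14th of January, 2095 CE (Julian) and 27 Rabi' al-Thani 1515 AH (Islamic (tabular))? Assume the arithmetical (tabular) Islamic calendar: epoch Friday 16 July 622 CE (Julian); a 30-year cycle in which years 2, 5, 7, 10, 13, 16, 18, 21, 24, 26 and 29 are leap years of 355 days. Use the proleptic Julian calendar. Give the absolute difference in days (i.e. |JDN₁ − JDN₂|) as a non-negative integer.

1204

JDN of the first date = 2486270.
JDN of the second date = 2485066.
|2485066 − 2486270| = 1204.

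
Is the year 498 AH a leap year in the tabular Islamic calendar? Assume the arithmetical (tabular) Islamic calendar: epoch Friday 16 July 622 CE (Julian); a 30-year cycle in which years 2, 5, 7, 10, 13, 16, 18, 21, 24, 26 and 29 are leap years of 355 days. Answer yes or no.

yes

Year 498 AH is year 18 of its 30-year cycle; leap positions are 2, 5, 7, 10, 13, 16, 18, 21, 24, 26, 29, so it is a leap year (355 days).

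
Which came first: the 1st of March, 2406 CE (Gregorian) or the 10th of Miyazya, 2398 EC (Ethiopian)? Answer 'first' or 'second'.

The two dates have Julian Day Numbers 2599893 and 2599944 respectively.
Since 2599893 < 2599944, the first date comes first.

first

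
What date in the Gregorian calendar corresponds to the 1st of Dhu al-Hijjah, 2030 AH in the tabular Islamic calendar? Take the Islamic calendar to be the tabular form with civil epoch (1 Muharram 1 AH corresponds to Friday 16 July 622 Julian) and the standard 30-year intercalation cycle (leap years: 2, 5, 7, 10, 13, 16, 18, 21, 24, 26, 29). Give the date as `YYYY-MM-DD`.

Julian Day Number of the source date = 2667775.
Converting JDN 2667775 to the Gregorian calendar gives 7 January 2592 CE.

2592-01-07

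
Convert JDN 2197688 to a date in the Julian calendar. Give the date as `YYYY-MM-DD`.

1304-12-10

The proleptic Gregorian equivalent of JDN 2197688 is 18 December 1304.
In the Julian calendar that day is 1304-12-10.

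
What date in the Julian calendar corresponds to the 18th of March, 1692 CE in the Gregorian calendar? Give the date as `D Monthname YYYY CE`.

The Julian–Gregorian offset here is 10 days (Julian trailing).
18 March 1692 Gregorian − 10 days → 8 March 1692 Julian.

8 March 1692 CE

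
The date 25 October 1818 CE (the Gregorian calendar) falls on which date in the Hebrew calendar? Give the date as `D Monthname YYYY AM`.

Julian Day Number of the source date = 2385368.
Converting JDN 2385368 to the Hebrew calendar gives 25 Tishrei 5579 AM.

25 Tishrei 5579 AM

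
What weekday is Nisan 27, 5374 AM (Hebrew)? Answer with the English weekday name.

Sunday

Equivalently 6 April 1614 Gregorian, JDN 2310657.
Since JDN mod 7 = 6 (0 = Monday), the day is Sunday.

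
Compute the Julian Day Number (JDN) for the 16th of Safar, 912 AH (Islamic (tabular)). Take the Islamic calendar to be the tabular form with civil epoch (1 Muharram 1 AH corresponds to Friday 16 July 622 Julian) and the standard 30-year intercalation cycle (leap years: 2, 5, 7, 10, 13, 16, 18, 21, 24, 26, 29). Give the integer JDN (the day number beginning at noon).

2271313

Equivalently 18 July 1506 (proleptic Gregorian).
JDN 2400001 is 17 November 1858 CE (Gregorian), MJD 0; the target day is −128688 days from there, so JDN = 2271313.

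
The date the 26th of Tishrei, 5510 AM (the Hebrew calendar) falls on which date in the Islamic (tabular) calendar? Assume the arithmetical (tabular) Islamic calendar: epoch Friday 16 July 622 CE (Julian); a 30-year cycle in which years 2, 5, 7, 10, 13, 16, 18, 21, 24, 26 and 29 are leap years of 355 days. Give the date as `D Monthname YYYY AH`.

25 Shawwal 1162 AH

The source date corresponds to 8 October 1749 in the Gregorian calendar (JDN 2360150).
That day falls on 25 Shawwal 1162 AH in the tabular Islamic calendar.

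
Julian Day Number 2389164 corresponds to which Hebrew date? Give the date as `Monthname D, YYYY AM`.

The Gregorian equivalent of JDN 2389164 is 17 March 1829.
In the Hebrew calendar that day is Adar II 12, 5589 AM.

Adar II 12, 5589 AM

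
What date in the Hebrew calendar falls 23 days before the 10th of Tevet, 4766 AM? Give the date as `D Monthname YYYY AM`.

Counting 23 days back from JDN 2088482 reaches JDN 2088459, which is 16 Kislev 4766 AM.

16 Kislev 4766 AM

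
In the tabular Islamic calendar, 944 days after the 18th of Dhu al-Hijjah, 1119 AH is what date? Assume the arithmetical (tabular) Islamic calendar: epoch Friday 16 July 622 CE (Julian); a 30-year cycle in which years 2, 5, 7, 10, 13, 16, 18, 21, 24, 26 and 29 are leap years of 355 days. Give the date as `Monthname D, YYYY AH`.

Sha'ban 17, 1122 AH

Counting 944 days forward from JDN 2344964 reaches JDN 2345908, which is Sha'ban 17, 1122 AH.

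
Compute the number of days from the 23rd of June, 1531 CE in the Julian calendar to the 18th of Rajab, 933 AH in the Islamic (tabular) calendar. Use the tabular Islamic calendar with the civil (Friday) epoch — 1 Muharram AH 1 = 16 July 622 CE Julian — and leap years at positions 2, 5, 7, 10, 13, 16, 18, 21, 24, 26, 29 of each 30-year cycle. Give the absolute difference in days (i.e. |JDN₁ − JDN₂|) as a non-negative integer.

1525

First date → JDN 2280429; second date → JDN 2278904.
The interval is |2280429 − 2278904| = 1525 days.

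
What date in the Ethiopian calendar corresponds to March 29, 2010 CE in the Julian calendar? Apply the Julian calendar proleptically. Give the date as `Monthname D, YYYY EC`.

The source date corresponds to 11 April 2010 in the Gregorian calendar (JDN 2455298).
That day falls on 3 Miyazya 2002 EC in the Ethiopian calendar.

Miyazya 3, 2002 EC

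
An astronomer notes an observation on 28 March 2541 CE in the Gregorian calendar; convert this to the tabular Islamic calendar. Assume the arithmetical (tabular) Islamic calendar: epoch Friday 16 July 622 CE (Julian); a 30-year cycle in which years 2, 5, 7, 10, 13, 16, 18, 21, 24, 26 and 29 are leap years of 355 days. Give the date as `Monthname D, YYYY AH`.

Julian Day Number of the source date = 2649228.
Converting JDN 2649228 to the tabular Islamic calendar gives 29 Rajab 1978 AH.

Rajab 29, 1978 AH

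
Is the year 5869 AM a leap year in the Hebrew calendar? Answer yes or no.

Hebrew year 5869 is year 17 of its 19-year Metonic cycle; leap years are at positions 3, 6, 8, 11, 14, 17, 19, so it is a leap year (13 months).

yes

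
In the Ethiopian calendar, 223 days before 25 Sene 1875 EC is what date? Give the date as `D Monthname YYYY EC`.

JDN of 25 Sene 1875 EC = 2408993.
2408993 − 223 = 2408770.
JDN 2408770 in the Ethiopian calendar is 12 Hidar 1875 EC.

12 Hidar 1875 EC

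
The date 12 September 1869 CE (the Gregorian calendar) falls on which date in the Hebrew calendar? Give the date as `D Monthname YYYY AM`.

Julian Day Number of the source date = 2403953.
Converting JDN 2403953 to the Hebrew calendar gives 7 Tishrei 5630 AM.

7 Tishrei 5630 AM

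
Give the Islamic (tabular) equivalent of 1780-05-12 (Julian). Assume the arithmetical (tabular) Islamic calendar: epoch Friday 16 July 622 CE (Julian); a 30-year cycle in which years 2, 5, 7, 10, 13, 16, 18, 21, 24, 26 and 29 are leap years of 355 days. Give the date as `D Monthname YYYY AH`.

19 Jumada al-Awwal 1194 AH

Julian Day Number of the source date = 2371335.
Converting JDN 2371335 to the tabular Islamic calendar gives 19 Jumada al-Awwal 1194 AH.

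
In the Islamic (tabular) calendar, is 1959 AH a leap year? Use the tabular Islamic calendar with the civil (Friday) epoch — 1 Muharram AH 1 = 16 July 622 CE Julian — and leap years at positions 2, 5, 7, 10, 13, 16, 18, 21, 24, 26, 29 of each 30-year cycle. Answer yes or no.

no

Year 1959 AH is year 9 of its 30-year cycle; leap positions are 2, 5, 7, 10, 13, 16, 18, 21, 24, 26, 29, so it is a common year (354 days).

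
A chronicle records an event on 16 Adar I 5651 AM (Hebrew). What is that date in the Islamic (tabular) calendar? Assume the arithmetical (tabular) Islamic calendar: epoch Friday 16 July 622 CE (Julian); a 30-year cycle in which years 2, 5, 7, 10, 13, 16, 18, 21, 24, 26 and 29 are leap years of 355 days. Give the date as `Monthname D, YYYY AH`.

Rajab 15, 1308 AH

Both dates share Julian Day Number 2411788; in the tabular Islamic calendar that is 15 Rajab 1308 AH.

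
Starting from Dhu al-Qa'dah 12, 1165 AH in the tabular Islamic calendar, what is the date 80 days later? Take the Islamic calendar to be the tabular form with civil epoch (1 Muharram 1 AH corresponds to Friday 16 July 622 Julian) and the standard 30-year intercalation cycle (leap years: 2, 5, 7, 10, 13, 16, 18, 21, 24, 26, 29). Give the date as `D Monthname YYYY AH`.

3 Safar 1166 AH

The starting date is JDN 2361229; 2361229 + 80 = 2361309.
JDN 2361309 corresponds to 3 Safar 1166 AH.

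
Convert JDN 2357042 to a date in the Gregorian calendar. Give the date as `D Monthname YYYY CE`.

5 April 1741 CE

Counting from JDN 2299161 = 15 Oct 1582 gives an offset of 57881 days.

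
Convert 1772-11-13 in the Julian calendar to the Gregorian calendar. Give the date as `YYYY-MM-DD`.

At this point the Julian calendar is 11 days behind the Gregorian.
13 November 1772 Julian + 11 days → 24 November 1772 Gregorian.

1772-11-24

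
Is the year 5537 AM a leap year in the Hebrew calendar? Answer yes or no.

Hebrew year 5537 is year 8 of its 19-year Metonic cycle; leap years are at positions 3, 6, 8, 11, 14, 17, 19, so it is a leap year (13 months).

yes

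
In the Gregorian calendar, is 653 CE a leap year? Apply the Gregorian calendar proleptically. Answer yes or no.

653 is not divisible by 4, so it is a common year.

no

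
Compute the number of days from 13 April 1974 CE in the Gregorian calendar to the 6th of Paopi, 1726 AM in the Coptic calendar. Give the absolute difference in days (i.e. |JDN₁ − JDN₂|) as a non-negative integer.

12970

First date → JDN 2442151; second date → JDN 2455121.
The interval is |2442151 − 2455121| = 12970 days.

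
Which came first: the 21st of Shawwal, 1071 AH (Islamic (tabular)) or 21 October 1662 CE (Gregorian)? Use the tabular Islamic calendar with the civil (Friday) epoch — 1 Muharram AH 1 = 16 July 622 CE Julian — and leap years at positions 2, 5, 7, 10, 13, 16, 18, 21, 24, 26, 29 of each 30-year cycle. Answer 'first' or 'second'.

first

First date → JDN 2327898; second date → JDN 2328387.
JDN 2327898 < JDN 2328387, so the first date is earlier.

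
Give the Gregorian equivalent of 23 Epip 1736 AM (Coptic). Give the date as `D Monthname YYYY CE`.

30 July 2020 CE

Julian Day Number of the source date = 2459061.
Converting JDN 2459061 to the Gregorian calendar gives 30 July 2020 CE.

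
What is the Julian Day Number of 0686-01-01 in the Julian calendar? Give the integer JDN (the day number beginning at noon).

1971620

Equivalently 4 January 686 (proleptic Gregorian).
JDN 2400001 is 17 November 1858 CE (Gregorian), MJD 0; the target day is −428381 days from there, so JDN = 1971620.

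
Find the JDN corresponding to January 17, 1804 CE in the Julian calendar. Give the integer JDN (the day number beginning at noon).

2379985

In the Gregorian calendar the same day is 29 January 1804.
JDN 2451545 is 1 January 2000 CE (Gregorian); the target day is −71560 days from there, so JDN = 2379985.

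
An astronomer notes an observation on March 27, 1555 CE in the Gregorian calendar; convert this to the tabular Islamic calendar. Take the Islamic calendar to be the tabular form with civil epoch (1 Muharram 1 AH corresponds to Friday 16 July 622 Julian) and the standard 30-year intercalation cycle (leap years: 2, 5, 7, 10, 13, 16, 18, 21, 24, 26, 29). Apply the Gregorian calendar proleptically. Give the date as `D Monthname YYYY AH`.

Both dates share Julian Day Number 2289097; in the tabular Islamic calendar that is 23 Rabi' al-Thani 962 AH.

23 Rabi' al-Thani 962 AH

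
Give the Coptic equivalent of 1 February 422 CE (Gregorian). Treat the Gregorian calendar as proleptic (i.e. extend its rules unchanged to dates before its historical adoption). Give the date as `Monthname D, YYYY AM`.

Meshir 6, 138 AM

Julian Day Number of the source date = 1875224.
Converting JDN 1875224 to the Coptic calendar gives 6 Meshir 138 AM.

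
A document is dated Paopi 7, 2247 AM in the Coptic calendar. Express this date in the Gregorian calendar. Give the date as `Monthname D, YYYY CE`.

October 21, 2530 CE

Julian Day Number of the source date = 2645417.
Converting JDN 2645417 to the Gregorian calendar gives 21 October 2530 CE.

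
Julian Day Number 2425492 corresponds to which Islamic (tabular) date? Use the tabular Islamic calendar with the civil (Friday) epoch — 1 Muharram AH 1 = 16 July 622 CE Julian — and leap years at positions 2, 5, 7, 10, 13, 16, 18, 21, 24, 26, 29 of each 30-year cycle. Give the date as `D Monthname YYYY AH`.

The Gregorian equivalent of JDN 2425492 is 2 September 1928.
In the tabular Islamic calendar that day is 16 Rabi' al-Awwal 1347 AH.

16 Rabi' al-Awwal 1347 AH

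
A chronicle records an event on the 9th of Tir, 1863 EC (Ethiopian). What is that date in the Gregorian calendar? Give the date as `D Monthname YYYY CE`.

16 January 1871 CE

Julian Day Number of the source date = 2404444.
Converting JDN 2404444 to the Gregorian calendar gives 16 January 1871 CE.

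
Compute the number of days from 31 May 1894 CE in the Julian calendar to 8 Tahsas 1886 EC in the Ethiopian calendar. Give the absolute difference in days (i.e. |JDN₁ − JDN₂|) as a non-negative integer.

JDN of the first date = 2412992.
JDN of the second date = 2412814.
|2412814 − 2412992| = 178.

178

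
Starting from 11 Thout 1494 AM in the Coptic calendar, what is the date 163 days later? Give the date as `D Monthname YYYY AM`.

Counting 163 days forward from JDN 2370358 reaches JDN 2370521, which is 24 Meshir 1494 AM.

24 Meshir 1494 AM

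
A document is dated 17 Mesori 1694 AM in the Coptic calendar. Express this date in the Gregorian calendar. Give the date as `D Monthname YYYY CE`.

Julian Day Number of the source date = 2443744.
Converting JDN 2443744 to the Gregorian calendar gives 23 August 1978 CE.

23 August 1978 CE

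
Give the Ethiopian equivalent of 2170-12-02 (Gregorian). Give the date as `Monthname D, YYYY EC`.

Hidar 22, 2163 EC

Julian Day Number of the source date = 2513972.
Converting JDN 2513972 to the Ethiopian calendar gives 22 Hidar 2163 EC.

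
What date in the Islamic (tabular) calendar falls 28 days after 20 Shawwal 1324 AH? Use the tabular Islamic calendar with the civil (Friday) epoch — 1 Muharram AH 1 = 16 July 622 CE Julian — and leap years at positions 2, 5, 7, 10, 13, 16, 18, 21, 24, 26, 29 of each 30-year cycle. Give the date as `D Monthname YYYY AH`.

19 Dhu al-Qa'dah 1324 AH

Counting 28 days forward from JDN 2417552 reaches JDN 2417580, which is 19 Dhu al-Qa'dah 1324 AH.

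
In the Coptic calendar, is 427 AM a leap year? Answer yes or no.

yes

427 mod 4 = 3; in the Coptic calendar a year is leap when year mod 4 = 3, so it is a leap year.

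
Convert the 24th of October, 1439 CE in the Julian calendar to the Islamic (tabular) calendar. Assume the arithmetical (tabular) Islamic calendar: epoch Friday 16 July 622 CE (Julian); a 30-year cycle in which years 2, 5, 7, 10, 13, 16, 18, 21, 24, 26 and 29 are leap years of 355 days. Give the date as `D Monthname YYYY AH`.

Julian Day Number of the source date = 2246949.
Converting JDN 2246949 to the tabular Islamic calendar gives 15 Jumada al-Awwal 843 AH.

15 Jumada al-Awwal 843 AH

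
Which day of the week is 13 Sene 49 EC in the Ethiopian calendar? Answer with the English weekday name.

Tuesday

In the proleptic Gregorian calendar this is 5 June 57 (JDN 1742035).
JDN 1742035 mod 7 = 1, and JDN 0 was a Monday, so this is a Tuesday.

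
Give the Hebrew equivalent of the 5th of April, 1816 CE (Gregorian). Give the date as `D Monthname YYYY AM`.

Both dates share Julian Day Number 2384435; in the Hebrew calendar that is 7 Nisan 5576 AM.

7 Nisan 5576 AM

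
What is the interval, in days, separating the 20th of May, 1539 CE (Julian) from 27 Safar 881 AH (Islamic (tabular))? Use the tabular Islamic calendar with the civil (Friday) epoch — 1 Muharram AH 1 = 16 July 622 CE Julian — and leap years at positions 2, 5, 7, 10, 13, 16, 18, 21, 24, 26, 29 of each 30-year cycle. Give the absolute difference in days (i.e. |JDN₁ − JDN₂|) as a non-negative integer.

22978

First date → JDN 2283317; second date → JDN 2260339.
The interval is |2283317 − 2260339| = 22978 days.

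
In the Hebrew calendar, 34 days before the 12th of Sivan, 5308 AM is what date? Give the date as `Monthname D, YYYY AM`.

Iyar 7, 5308 AM

The starting date is JDN 2286604; 2286604 − 34 = 2286570.
JDN 2286570 corresponds to Iyar 7, 5308 AM.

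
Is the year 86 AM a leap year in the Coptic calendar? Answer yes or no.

86 mod 4 = 2; in the Coptic calendar a year is leap when year mod 4 = 3, so it is a common year.

no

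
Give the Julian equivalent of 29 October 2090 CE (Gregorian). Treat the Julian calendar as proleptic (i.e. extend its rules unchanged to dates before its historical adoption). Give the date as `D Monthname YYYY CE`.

16 October 2090 CE

The Julian–Gregorian offset here is 13 days (Julian trailing).
29 October 2090 Gregorian − 13 days → 16 October 2090 Julian.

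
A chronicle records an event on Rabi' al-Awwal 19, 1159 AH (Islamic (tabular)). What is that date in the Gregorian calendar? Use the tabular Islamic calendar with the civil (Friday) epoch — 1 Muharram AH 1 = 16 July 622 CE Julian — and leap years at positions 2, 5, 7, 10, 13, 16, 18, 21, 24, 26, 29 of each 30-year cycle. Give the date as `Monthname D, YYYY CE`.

April 11, 1746 CE

Both dates share Julian Day Number 2358874; in the Gregorian calendar that is 11 April 1746 CE.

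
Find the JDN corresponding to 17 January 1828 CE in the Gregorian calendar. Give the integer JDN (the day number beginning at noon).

2388739

JDN 2451545 is 1 January 2000 CE (Gregorian); the target day is −62806 days from there, so JDN = 2388739.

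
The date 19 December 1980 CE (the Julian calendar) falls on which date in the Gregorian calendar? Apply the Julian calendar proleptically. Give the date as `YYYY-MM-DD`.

At this point the Julian calendar is 13 days behind the Gregorian.
19 December 1980 Julian + 13 days → 1 January 1981 Gregorian.

1981-01-01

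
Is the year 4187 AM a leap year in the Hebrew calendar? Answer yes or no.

no

Hebrew year 4187 is year 7 of its 19-year Metonic cycle; leap years are at positions 3, 6, 8, 11, 14, 17, 19, so it is a common year (12 months).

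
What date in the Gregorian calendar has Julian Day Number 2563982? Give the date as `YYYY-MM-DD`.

2307-11-05

Counting from JDN 2299161 = 15 Oct 1582 gives an offset of 264821 days.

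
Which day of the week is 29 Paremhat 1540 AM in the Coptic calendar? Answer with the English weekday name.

This is JDN 2387358 (6 April 1824 Gregorian).
2387358 ≡ 1 (mod 7); counting from Monday = 0 gives Tuesday.

Tuesday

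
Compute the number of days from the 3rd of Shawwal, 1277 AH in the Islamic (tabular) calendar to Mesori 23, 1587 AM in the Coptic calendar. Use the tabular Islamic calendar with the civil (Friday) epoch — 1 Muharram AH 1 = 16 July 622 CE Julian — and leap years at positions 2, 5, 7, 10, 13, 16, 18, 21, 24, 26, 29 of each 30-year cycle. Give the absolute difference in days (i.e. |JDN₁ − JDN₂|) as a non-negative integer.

First date → JDN 2400880; second date → JDN 2404668.
The interval is |2400880 − 2404668| = 3788 days.

3788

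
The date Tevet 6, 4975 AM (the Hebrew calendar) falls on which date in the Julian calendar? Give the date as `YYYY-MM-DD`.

1214-12-10

Both dates share Julian Day Number 2164815; in the Julian calendar that is 10 December 1214 CE.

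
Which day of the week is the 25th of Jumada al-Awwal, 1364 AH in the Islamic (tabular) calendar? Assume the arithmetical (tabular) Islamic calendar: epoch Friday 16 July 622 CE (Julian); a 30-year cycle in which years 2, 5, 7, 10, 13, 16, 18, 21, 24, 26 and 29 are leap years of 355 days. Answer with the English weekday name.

Tuesday

Equivalently 8 May 1945 Gregorian, JDN 2431584.
Since JDN mod 7 = 1 (0 = Monday), the day is Tuesday.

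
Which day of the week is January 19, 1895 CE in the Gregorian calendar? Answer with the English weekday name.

Since JDN mod 7 = 5 (0 = Monday), the day is Saturday.

Saturday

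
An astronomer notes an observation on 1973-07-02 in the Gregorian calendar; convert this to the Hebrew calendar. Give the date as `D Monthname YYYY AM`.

Both dates share Julian Day Number 2441866; in the Hebrew calendar that is 2 Tammuz 5733 AM.

2 Tammuz 5733 AM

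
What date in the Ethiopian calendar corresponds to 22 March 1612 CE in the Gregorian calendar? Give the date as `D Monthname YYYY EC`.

16 Megabit 1604 EC

Julian Day Number of the source date = 2309912.
Converting JDN 2309912 to the Ethiopian calendar gives 16 Megabit 1604 EC.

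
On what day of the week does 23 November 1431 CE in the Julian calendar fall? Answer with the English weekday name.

Equivalently 2 December 1431 Gregorian, JDN 2244057.
JDN 2244057 mod 7 = 4, and JDN 0 was a Monday, so this is a Friday.

Friday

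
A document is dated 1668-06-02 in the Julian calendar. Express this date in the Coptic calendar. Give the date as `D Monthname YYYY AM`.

8 Paoni 1384 AM

Both dates share Julian Day Number 2330448; in the Coptic calendar that is 8 Paoni 1384 AM.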